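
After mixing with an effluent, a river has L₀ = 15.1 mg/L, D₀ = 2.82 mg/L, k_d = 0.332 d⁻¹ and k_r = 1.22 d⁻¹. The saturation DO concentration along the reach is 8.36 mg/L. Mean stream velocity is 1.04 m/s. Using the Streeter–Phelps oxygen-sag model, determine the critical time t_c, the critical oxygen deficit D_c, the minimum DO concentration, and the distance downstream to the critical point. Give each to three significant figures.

At the critical point dD/dt = 0, so k_d L₀ e^(−k_d t) = k_r D. Substituting D(t) from the Streeter–Phelps equation and solving for t gives
t_c = ln[(k_r/k_d)(1 − D₀(k_r−k_d)/(k_d L₀))] / (k_r−k_d).
Here k_r−k_d = 0.8880 d⁻¹ and 1 − D₀(k_r−k_d)/(k_d L₀) = 1 − 2.82×0.8880/(0.332×15.1) = 0.5005, so
t_c = ln(3.675 × 0.5005) / 0.8880 = 0.6093 / 0.8880 = 0.6861 d.
D_c = (k_d/k_r) L₀ e^(−k_d t_c) = (0.332/1.22) × 15.1 × e^(−0.332×0.6861) = 0.2721 × 15.1 × 0.7963 = 3.272 mg/L.
Minimum DO = C_s − D_c = 8.36 − 3.272 = 5.088 mg/L.
x_c = v t_c = 1.04 m/s × 0.6861 d × 86400 s/d = 61650 m ≈ 61.7 km.

t_c ≈ 0.686 d; D_c ≈ 3.27 mg/L; min DO ≈ 5.09 mg/L; x_c ≈ 61.7 km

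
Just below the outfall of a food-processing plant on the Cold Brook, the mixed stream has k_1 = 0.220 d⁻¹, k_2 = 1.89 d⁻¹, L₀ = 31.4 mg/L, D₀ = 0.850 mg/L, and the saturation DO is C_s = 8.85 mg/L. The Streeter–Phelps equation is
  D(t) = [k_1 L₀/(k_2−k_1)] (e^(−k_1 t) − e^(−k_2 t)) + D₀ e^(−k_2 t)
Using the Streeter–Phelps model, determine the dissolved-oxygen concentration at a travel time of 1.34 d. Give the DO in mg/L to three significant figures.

k_1 L₀/(k_2−k_1) = 0.220×31.4/(1.89−0.220) = 6.908/1.670 = 4.137 mg/L.
e^(−k_1 t) = e^(−0.220×1.340) = 0.7447; e^(−k_2 t) = e^(−1.89×1.340) = 0.07945.
D = 4.137 × (0.7447 − 0.07945) + 0.850 × 0.07945 = 2.752 + 0.06753 = 2.819 mg/L.
DO = C_s − D = 8.85 − 2.819 = 6.031 mg/L.

DO ≈ 6.03 mg/L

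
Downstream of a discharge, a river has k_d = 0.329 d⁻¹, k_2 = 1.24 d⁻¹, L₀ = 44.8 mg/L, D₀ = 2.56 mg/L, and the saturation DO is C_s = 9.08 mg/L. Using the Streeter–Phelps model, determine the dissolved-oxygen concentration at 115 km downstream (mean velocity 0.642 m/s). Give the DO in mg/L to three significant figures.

Travel time t = x/v = 115 km / (0.642 m/s) = 115000 m / 0.642 m/s = 179100 s = 2.073 d.
k_d L₀/(k_2−k_d) = 0.329×44.8/(1.24−0.329) = 14.74/0.9110 = 16.18 mg/L.
e^(−k_d t) = e^(−0.329×2.073) = 0.5056; e^(−k_2 t) = e^(−1.24×2.073) = 0.07647.
D = 16.18 × (0.5056 − 0.07647) + 2.56 × 0.07647 = 6.942 + 0.1958 = 7.138 mg/L.
DO = C_s − D = 9.08 − 7.138 = 1.942 mg/L.

DO ≈ 1.94 mg/L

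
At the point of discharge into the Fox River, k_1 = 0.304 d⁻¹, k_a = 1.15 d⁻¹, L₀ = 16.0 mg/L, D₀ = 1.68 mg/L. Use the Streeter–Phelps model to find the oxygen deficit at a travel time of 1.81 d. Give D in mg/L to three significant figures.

D ≈ 2.81 mg/L

k_1 L₀/(k_a−k_1) = 0.304×16.0/(1.15−0.304) = 4.864/0.8460 = 5.749 mg/L.
e^(−k_1 t) = e^(−0.304×1.810) = 0.5768; e^(−k_a t) = e^(−1.15×1.810) = 0.1247.
D = 5.749 × (0.5768 − 0.1247) + 1.68 × 0.1247 = 2.599 + 0.2096 = 2.809 mg/L.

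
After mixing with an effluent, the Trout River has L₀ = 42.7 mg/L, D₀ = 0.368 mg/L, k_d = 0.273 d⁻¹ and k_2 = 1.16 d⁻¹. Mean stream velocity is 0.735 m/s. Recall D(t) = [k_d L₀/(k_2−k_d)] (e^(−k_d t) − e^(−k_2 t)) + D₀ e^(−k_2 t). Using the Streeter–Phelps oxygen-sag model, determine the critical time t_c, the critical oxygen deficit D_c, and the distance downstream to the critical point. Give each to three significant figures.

t_c ≈ 1.60 d; D_c ≈ 6.49 mg/L; x_c ≈ 102 km

t_c = [1/(k_2−k_d)] ln[(k_2/k_d)(1 − D₀(k_2−k_d)/(k_d L₀))]
= [1/(1.16−0.273)] ln[(1.16/0.273)(1 − 0.368×0.8870/(0.273×42.7))]
= (1/0.8870) ln[4.249 × 0.9720] = 1.127 × ln(4.130) = 1.127 × 1.418 = 1.599 d.
D_c = (k_d/k_2) L₀ e^(−k_d t_c) = (0.273/1.16) × 42.7 × e^(−0.273×1.599) = 0.2353 × 42.7 × 0.6463 = 6.495 mg/L.
x_c = v t_c = 0.735 m/s × 1.599 d × 86400 s/d = 101500 m ≈ 102 km.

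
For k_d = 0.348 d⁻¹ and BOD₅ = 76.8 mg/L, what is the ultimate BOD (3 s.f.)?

BOD₅ = L₀(1 − e^(−5k_d)) ⇒ L₀ = BOD₅ / (1 − e^(−5×0.348))
= 76.8 / (1 − 0.1755) = 76.8 / 0.8245 = 93.15 mg/L.

L₀ ≈ 93.1 mg/L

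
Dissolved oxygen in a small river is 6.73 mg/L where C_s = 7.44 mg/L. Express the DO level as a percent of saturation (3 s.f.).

% saturation = C/C_s × 100 = 6.73/7.44 × 100 = 90.5 %.

90.5 % saturation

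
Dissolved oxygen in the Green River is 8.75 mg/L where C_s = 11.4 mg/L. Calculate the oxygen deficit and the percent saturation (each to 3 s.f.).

D = C_s − C = 11.4 − 8.75 = 2.65 mg/L.
% saturation = 8.75/11.4 × 100 = 76.8 %.

D ≈ 2.65 mg/L; 76.8 % saturation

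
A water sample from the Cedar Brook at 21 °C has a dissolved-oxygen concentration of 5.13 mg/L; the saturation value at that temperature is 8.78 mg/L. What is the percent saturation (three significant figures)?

% saturation = C/C_s × 100 = 5.13/8.78 × 100 = 58.4 %.

58.4 % saturation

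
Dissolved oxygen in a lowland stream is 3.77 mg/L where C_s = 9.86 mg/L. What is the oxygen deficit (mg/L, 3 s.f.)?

D ≈ 6.09 mg/L

D = C_s − C = 9.86 − 3.77 = 6.09 mg/L.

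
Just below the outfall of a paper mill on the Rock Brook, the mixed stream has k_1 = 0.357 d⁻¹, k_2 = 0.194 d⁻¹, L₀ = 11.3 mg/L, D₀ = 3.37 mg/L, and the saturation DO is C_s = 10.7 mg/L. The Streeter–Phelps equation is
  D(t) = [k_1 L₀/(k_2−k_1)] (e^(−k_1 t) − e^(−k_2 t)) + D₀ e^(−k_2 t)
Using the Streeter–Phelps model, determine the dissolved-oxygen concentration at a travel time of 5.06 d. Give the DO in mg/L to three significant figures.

DO ≈ 4.23 mg/L

k_1 L₀/(k_2−k_1) = 0.357×11.3/(0.194−0.357) = 4.034/-0.1630 = -24.75 mg/L.
e^(−k_1 t) = e^(−0.357×5.060) = 0.1642; e^(−k_2 t) = e^(−0.194×5.060) = 0.3747.
D = -24.75 × (0.1642 − 0.3747) + 3.37 × 0.3747 = 5.209 + 1.263 = 6.471 mg/L.
DO = C_s − D = 10.7 − 6.471 = 4.229 mg/L.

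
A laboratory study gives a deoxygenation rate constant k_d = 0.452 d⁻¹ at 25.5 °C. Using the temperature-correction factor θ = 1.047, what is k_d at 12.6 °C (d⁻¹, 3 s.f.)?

k_d ≈ 0.250 d⁻¹

k_d(T₂) = k_d(T₁) · θ^(T₂−T₁) = 0.452 × 1.047^(12.6−25.5)
= 0.452 × 1.047^-12.9 = 0.452 × 0.5530 = 0.2499 d⁻¹.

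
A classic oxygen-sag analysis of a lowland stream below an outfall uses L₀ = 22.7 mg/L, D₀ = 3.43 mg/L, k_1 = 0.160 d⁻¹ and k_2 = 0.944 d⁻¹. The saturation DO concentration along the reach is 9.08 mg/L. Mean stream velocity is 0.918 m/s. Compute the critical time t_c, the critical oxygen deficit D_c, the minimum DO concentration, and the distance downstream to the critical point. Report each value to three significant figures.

t_c ≈ 0.544 d; D_c ≈ 3.53 mg/L; min DO ≈ 5.55 mg/L; x_c ≈ 43.1 km

At the critical point dD/dt = 0, so k_1 L₀ e^(−k_1 t) = k_2 D. Substituting D(t) from the Streeter–Phelps equation and solving for t gives
t_c = ln[(k_2/k_1)(1 − D₀(k_2−k_1)/(k_1 L₀))] / (k_2−k_1).
Here k_2−k_1 = 0.7840 d⁻¹ and 1 − D₀(k_2−k_1)/(k_1 L₀) = 1 − 3.43×0.7840/(0.160×22.7) = 0.2596, so
t_c = ln(5.900 × 0.2596) / 0.7840 = 0.4264 / 0.7840 = 0.5438 d.
D_c = (k_1/k_2) L₀ e^(−k_1 t_c) = (0.160/0.944) × 22.7 × e^(−0.160×0.5438) = 0.1695 × 22.7 × 0.9167 = 3.527 mg/L.
Minimum DO = C_s − D_c = 9.08 − 3.527 = 5.553 mg/L.
x_c = v t_c = 0.918 m/s × 0.5438 d × 86400 s/d = 43130 m ≈ 43.1 km.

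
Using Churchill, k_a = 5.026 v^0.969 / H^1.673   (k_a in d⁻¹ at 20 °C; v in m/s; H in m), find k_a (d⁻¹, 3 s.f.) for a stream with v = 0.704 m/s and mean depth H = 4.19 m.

k_a = 5.026 × 0.704^0.969 / 4.19^1.673 = 5.026 × 0.7117 / 10.99 = 0.3255 d⁻¹.

k_a ≈ 0.326 d⁻¹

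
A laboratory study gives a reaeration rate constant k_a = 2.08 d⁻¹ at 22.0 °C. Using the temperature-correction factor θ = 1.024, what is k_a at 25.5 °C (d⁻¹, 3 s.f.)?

k_a ≈ 2.26 d⁻¹

k_a(T₂) = k_a(T₁) · θ^(T₂−T₁) = 2.08 × 1.024^(25.5−22.0)
= 2.08 × 1.024^3.50 = 2.08 × 1.087 = 2.260 d⁻¹.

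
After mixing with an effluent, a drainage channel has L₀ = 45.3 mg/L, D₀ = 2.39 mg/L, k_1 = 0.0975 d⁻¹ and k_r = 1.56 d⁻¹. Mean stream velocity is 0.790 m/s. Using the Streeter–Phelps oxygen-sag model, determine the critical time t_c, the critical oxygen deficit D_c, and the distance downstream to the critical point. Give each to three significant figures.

t_c ≈ 0.824 d; D_c ≈ 2.61 mg/L; x_c ≈ 56.3 km

t_c = [1/(k_r−k_1)] ln[(k_r/k_1)(1 − D₀(k_r−k_1)/(k_1 L₀))]
= [1/(1.56−0.0975)] ln[(1.56/0.0975)(1 − 2.39×1.463/(0.0975×45.3))]
= (1/1.463) ln[16.00 × 0.2086] = 0.6838 × ln(3.338) = 0.6838 × 1.205 = 0.8241 d.
L(t_c) = L₀ e^(−k_1 t_c) = 45.3 × 0.9228 = 41.80 mg/L, and at the critical point k_r D_c = k_1 L, so D_c = (0.0975/1.56) × 41.80 = 2.613 mg/L.
x_c = v t_c = 0.790 m/s × 0.8241 d × 86400 s/d = 56250 m ≈ 56.3 km.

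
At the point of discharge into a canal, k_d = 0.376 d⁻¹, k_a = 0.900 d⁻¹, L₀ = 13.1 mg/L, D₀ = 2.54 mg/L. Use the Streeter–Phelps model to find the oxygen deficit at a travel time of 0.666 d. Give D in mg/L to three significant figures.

k_d L₀/(k_a−k_d) = 0.376×13.1/(0.900−0.376) = 4.926/0.5240 = 9.400 mg/L.
e^(−k_d t) = e^(−0.376×0.6660) = 0.7785; e^(−k_a t) = e^(−0.900×0.6660) = 0.5491.
D = 9.400 × (0.7785 − 0.5491) + 2.54 × 0.5491 = 2.156 + 1.395 = 3.551 mg/L.

D ≈ 3.55 mg/L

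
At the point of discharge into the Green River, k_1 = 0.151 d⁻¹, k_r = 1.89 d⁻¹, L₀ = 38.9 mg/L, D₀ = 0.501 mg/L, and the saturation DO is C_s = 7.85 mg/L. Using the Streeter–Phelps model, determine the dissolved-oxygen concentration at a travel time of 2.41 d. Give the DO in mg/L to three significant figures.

DO ≈ 5.53 mg/L

k_1 L₀/(k_r−k_1) = 0.151×38.9/(1.89−0.151) = 5.874/1.739 = 3.378 mg/L.
e^(−k_1 t) = e^(−0.151×2.410) = 0.6950; e^(−k_r t) = e^(−1.89×2.410) = 0.01052.
D = 3.378 × (0.6950 − 0.01052) + 0.501 × 0.01052 = 2.312 + 0.005268 = 2.317 mg/L.
DO = C_s − D = 7.85 − 2.317 = 5.533 mg/L.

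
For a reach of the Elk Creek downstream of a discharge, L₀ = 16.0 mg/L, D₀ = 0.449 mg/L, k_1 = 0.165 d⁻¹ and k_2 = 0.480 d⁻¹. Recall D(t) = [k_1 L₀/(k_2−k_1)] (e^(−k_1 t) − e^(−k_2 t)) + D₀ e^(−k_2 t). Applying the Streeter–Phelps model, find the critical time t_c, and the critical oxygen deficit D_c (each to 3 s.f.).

At the critical point dD/dt = 0, so k_1 L₀ e^(−k_1 t) = k_2 D. Substituting D(t) from the Streeter–Phelps equation and solving for t gives
t_c = ln[(k_2/k_1)(1 − D₀(k_2−k_1)/(k_1 L₀))] / (k_2−k_1).
Here k_2−k_1 = 0.3150 d⁻¹ and 1 − D₀(k_2−k_1)/(k_1 L₀) = 1 − 0.449×0.3150/(0.165×16.0) = 0.9464, so
t_c = ln(2.909 × 0.9464) / 0.3150 = 1.013 / 0.3150 = 3.215 d.
L(t_c) = L₀ e^(−k_1 t_c) = 16.0 × 0.5883 = 9.413 mg/L, and at the critical point k_2 D_c = k_1 L, so D_c = (0.165/0.480) × 9.413 = 3.236 mg/L.

t_c ≈ 3.22 d; D_c ≈ 3.24 mg/L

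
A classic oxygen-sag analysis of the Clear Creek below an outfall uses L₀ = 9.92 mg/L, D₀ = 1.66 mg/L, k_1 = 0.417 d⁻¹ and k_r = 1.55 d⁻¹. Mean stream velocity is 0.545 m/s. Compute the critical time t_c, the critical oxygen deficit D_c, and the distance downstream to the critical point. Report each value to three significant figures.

At the critical point dD/dt = 0, so k_1 L₀ e^(−k_1 t) = k_r D. Substituting D(t) from the Streeter–Phelps equation and solving for t gives
t_c = ln[(k_r/k_1)(1 − D₀(k_r−k_1)/(k_1 L₀))] / (k_r−k_1).
Here k_r−k_1 = 1.133 d⁻¹ and 1 − D₀(k_r−k_1)/(k_1 L₀) = 1 − 1.66×1.133/(0.417×9.92) = 0.5453, so
t_c = ln(3.717 × 0.5453) / 1.133 = 0.7066 / 1.133 = 0.6236 d.
L(t_c) = L₀ e^(−k_1 t_c) = 9.92 × 0.7710 = 7.648 mg/L, and at the critical point k_r D_c = k_1 L, so D_c = (0.417/1.55) × 7.648 = 2.058 mg/L.
x_c = v t_c = 0.545 m/s × 0.6236 d × 86400 s/d = 29370 m ≈ 29.4 km.

t_c ≈ 0.624 d; D_c ≈ 2.06 mg/L; x_c ≈ 29.4 km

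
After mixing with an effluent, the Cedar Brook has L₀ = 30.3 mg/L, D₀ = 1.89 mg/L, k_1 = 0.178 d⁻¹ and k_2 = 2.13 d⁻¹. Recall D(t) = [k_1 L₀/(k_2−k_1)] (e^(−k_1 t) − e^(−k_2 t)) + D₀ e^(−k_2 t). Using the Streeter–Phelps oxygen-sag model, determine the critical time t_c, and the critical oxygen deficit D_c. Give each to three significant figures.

t_c ≈ 0.681 d; D_c ≈ 2.24 mg/L

t_c = [1/(k_2−k_1)] ln[(k_2/k_1)(1 − D₀(k_2−k_1)/(k_1 L₀))]
= [1/(2.13−0.178)] ln[(2.13/0.178)(1 − 1.89×1.952/(0.178×30.3))]
= (1/1.952) ln[11.97 × 0.3160] = 0.5123 × ln(3.781) = 0.5123 × 1.330 = 0.6813 d.
D_c = (k_1/k_2) L₀ e^(−k_1 t_c) = (0.178/2.13) × 30.3 × e^(−0.178×0.6813) = 0.08357 × 30.3 × 0.8858 = 2.243 mg/L.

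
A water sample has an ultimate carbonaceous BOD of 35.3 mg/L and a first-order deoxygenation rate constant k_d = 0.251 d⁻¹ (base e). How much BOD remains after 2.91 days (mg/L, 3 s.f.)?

L ≈ 17.0 mg/L

L_t = L₀ e^(−k_d t) = 35.3 × e^(−0.251×2.91) = 35.3 × 0.4817 = 17.00 mg/L.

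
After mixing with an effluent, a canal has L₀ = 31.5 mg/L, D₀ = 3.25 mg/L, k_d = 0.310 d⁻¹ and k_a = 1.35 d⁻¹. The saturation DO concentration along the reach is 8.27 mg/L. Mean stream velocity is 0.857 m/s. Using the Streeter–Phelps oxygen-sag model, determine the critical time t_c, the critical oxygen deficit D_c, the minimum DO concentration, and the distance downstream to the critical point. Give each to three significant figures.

t_c = [1/(k_a−k_d)] ln[(k_a/k_d)(1 − D₀(k_a−k_d)/(k_d L₀))]
= [1/(1.35−0.310)] ln[(1.35/0.310)(1 − 3.25×1.040/(0.310×31.5))]
= (1/1.040) ln[4.355 × 0.6539] = 0.9615 × ln(2.847) = 0.9615 × 1.046 = 1.006 d.
L(t_c) = L₀ e^(−k_d t_c) = 31.5 × 0.7320 = 23.06 mg/L, and at the critical point k_a D_c = k_d L, so D_c = (0.310/1.35) × 23.06 = 5.295 mg/L.
Minimum DO = C_s − D_c = 8.27 − 5.295 = 2.975 mg/L.
x_c = v t_c = 0.857 m/s × 1.006 d × 86400 s/d = 74500 m ≈ 74.5 km.

t_c ≈ 1.01 d; D_c ≈ 5.30 mg/L; min DO ≈ 2.97 mg/L; x_c ≈ 74.5 km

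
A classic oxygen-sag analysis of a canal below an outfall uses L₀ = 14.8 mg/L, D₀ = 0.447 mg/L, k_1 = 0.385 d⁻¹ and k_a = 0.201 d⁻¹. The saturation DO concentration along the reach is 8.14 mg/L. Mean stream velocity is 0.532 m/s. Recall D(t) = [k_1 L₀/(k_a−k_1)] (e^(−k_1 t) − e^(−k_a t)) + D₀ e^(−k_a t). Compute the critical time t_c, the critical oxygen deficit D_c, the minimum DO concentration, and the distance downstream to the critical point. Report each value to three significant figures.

t_c ≈ 3.45 d; D_c ≈ 7.50 mg/L; min DO ≈ 0.642 mg/L; x_c ≈ 159 km

t_c = [1/(k_a−k_1)] ln[(k_a/k_1)(1 − D₀(k_a−k_1)/(k_1 L₀))]
= [1/(0.201−0.385)] ln[(0.201/0.385)(1 − 0.447×-0.1840/(0.385×14.8))]
= (1/-0.1840) ln[0.5221 × 1.014] = -5.435 × ln(0.5296) = -5.435 × -0.6356 = 3.454 d.
L(t_c) = L₀ e^(−k_1 t_c) = 14.8 × 0.2645 = 3.915 mg/L, and at the critical point k_a D_c = k_1 L, so D_c = (0.385/0.201) × 3.915 = 7.498 mg/L.
Minimum DO = C_s − D_c = 8.14 − 7.498 = 0.6421 mg/L.
x_c = v t_c = 0.532 m/s × 3.454 d × 86400 s/d = 158800 m ≈ 159 km.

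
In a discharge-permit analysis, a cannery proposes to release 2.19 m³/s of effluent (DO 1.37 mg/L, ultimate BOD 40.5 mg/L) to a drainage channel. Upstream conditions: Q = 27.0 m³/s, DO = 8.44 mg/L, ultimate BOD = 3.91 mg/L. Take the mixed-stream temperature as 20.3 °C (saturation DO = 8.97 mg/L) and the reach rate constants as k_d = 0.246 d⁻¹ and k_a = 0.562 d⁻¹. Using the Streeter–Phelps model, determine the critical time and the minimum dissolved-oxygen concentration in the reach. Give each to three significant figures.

t_c ≈ 1.89 d; minimum DO ≈ 7.14 mg/L

Mixed DO = (27.0×8.44 + 2.19×1.37)/(27.0+2.19) = 230.9/29.19 = 7.910 mg/L.
Mixed L₀ = (27.0×3.91 + 2.19×40.5)/(29.19) = 194.3/29.19 = 6.655 mg/L.
Initial deficit D₀ = C_s − DO₀ = 8.97 − 7.910 = 1.060 mg/L.
t_c = (1/0.3160) ln[(0.562/0.246)(1 − 1.060×0.3160/(0.246×6.655))] = 3.165 × ln(1.817) = 1.890 d.
D_c = (0.246/0.562) × 6.655 × e^(−0.246×1.890) = 0.4377 × 6.655 × 0.6282 = 1.830 mg/L.
Minimum DO = 8.97 − 1.830 = 7.140 mg/L.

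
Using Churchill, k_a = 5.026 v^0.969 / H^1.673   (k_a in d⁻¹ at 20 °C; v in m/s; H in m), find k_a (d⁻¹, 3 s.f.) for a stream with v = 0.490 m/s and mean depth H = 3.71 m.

k_a = 5.026 × 0.490^0.969 / 3.71^1.673 = 5.026 × 0.5010 / 8.965 = 0.2808 d⁻¹.

k_a ≈ 0.281 d⁻¹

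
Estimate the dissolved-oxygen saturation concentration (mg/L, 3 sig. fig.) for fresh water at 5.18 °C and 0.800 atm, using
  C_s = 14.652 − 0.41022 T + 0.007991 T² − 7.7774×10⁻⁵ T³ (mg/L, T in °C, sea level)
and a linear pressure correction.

At sea level: C_s = 14.652 − 0.41022×5.18 + 0.007991×5.18² − 7.7774×10⁻⁵×5.18³ = 12.73 mg/L.
Pressure correction: C_s' = 12.73 × 0.800 = 10.18 mg/L.

C_s ≈ 10.2 mg/L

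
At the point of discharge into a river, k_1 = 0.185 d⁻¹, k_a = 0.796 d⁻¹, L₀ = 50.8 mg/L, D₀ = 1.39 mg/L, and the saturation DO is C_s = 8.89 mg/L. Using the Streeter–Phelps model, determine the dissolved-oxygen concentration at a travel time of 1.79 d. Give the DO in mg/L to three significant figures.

k_1 L₀/(k_a−k_1) = 0.185×50.8/(0.796−0.185) = 9.398/0.6110 = 15.38 mg/L.
e^(−k_1 t) = e^(−0.185×1.790) = 0.7181; e^(−k_a t) = e^(−0.796×1.790) = 0.2405.
D = 15.38 × (0.7181 − 0.2405) + 1.39 × 0.2405 = 7.345 + 0.3344 = 7.680 mg/L.
DO = C_s − D = 8.89 − 7.680 = 1.210 mg/L.

DO ≈ 1.21 mg/L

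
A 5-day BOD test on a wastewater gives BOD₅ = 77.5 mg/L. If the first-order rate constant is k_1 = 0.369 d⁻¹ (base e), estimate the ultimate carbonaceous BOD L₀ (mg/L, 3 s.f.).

L₀ ≈ 92.0 mg/L

BOD₅ = L₀(1 − e^(−5k_1)) ⇒ L₀ = BOD₅ / (1 − e^(−5×0.369))
= 77.5 / (1 − 0.1580) = 77.5 / 0.8420 = 92.05 mg/L.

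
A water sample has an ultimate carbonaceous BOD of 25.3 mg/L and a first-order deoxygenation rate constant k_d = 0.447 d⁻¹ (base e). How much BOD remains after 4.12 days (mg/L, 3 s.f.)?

L ≈ 4.01 mg/L

L_t = L₀ e^(−k_d t) = 25.3 × e^(−0.447×4.12) = 25.3 × 0.1586 = 4.011 mg/L.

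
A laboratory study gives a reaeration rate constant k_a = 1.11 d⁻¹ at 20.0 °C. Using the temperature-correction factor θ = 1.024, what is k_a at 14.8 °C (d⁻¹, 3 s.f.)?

k_a(T₂) = k_a(T₁) · θ^(T₂−T₁) = 1.11 × 1.024^(14.8−20.0)
= 1.11 × 1.024^-5.20 = 1.11 × 0.8840 = 0.9812 d⁻¹.

k_a ≈ 0.981 d⁻¹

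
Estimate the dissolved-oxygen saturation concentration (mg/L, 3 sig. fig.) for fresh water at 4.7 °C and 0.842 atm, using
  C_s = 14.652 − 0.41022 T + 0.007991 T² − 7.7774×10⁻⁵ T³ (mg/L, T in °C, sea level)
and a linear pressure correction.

At sea level: C_s = 14.652 − 0.41022×4.7 + 0.007991×4.7² − 7.7774×10⁻⁵×4.7³ = 12.89 mg/L.
Pressure correction: C_s' = 12.89 × 0.842 = 10.86 mg/L.

C_s ≈ 10.9 mg/L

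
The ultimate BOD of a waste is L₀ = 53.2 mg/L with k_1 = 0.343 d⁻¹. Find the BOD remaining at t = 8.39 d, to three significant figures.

L_t = L₀ e^(−k_1 t) = 53.2 × e^(−0.343×8.39) = 53.2 × 0.05626 = 2.993 mg/L.

L ≈ 2.99 mg/L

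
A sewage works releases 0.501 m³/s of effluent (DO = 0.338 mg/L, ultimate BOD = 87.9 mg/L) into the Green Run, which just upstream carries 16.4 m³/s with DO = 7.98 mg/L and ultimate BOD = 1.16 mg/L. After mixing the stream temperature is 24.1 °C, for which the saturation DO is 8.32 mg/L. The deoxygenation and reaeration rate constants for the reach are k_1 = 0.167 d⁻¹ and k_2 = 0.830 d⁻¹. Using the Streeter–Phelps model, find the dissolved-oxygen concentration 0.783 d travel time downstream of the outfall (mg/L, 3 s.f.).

Mixed DO = (16.4×7.98 + 0.501×0.338)/(16.4+0.501) = 131.0/16.90 = 7.753 mg/L.
Mixed L₀ = (16.4×1.16 + 0.501×87.9)/(16.90) = 63.06/16.90 = 3.731 mg/L.
Initial deficit D₀ = C_s − DO₀ = 8.32 − 7.753 = 0.5665 mg/L.
D(0.783) = [0.167×3.731/(0.830−0.167)](e^(−0.167×0.783) − e^(−0.830×0.783)) + 0.5665 e^(−0.830×0.783)
= 0.9398 × (0.8774 − 0.5221) + 0.5665 × 0.5221 = 0.6297 mg/L.
DO = 8.32 − 0.6297 = 7.690 mg/L.

DO ≈ 7.69 mg/L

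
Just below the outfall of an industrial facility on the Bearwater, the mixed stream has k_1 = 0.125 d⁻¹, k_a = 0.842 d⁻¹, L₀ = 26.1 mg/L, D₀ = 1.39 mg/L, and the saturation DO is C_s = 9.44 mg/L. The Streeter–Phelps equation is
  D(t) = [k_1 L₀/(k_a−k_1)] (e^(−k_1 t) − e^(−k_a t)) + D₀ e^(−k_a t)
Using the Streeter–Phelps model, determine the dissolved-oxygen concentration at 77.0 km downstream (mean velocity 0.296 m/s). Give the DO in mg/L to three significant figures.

DO ≈ 6.57 mg/L

Travel time t = x/v = 77.0 km / (0.296 m/s) = 77000 m / 0.296 m/s = 260100 s = 3.011 d.
k_1 L₀/(k_a−k_1) = 0.125×26.1/(0.842−0.125) = 3.263/0.7170 = 4.550 mg/L.
e^(−k_1 t) = e^(−0.125×3.011) = 0.6864; e^(−k_a t) = e^(−0.842×3.011) = 0.07925.
D = 4.550 × (0.6864 − 0.07925) + 1.39 × 0.07925 = 2.762 + 0.1102 = 2.873 mg/L.
DO = C_s − D = 9.44 − 2.873 = 6.567 mg/L.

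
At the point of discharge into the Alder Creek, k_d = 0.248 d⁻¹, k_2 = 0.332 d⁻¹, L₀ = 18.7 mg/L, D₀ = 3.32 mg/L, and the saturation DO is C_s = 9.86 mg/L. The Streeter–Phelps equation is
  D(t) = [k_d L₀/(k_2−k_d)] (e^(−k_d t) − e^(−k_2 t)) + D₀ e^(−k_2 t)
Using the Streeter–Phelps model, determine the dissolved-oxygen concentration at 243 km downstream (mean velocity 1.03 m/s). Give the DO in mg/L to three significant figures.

DO ≈ 2.77 mg/L

Travel time t = x/v = 243 km / (1.03 m/s) = 243000 m / 1.03 m/s = 235900 s = 2.731 d.
k_d L₀/(k_2−k_d) = 0.248×18.7/(0.332−0.248) = 4.638/0.08400 = 55.21 mg/L.
e^(−k_d t) = e^(−0.248×2.731) = 0.5080; e^(−k_2 t) = e^(−0.332×2.731) = 0.4039.
D = 55.21 × (0.5080 − 0.4039) + 3.32 × 0.4039 = 5.749 + 1.341 = 7.090 mg/L.
DO = C_s − D = 9.86 − 7.090 = 2.770 mg/L.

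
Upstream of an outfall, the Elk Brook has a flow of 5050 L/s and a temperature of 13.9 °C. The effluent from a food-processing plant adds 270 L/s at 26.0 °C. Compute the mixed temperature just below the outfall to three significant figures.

14.5 °C

Flow-weighted mixing: C = (Q_r C_r + Q_w C_w)/(Q_r + Q_w)
= (5050×13.9 + 270×26.0)/(5050 + 270) = 77220/5320 = 14.51 °C.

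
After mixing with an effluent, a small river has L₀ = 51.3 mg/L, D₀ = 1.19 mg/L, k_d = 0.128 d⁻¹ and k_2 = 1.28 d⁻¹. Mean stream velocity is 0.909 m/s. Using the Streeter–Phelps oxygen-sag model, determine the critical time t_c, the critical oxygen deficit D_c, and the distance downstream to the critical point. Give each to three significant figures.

t_c ≈ 1.80 d; D_c ≈ 4.08 mg/L; x_c ≈ 141 km

t_c = [1/(k_2−k_d)] ln[(k_2/k_d)(1 − D₀(k_2−k_d)/(k_d L₀))]
= [1/(1.28−0.128)] ln[(1.28/0.128)(1 − 1.19×1.152/(0.128×51.3))]
= (1/1.152) ln[10.00 × 0.7912] = 0.8681 × ln(7.912) = 0.8681 × 2.068 = 1.796 d.
D_c = (k_d/k_2) L₀ e^(−k_d t_c) = (0.128/1.28) × 51.3 × e^(−0.128×1.796) = 0.1000 × 51.3 × 0.7947 = 4.077 mg/L.
x_c = v t_c = 0.909 m/s × 1.796 d × 86400 s/d = 141000 m ≈ 141 km.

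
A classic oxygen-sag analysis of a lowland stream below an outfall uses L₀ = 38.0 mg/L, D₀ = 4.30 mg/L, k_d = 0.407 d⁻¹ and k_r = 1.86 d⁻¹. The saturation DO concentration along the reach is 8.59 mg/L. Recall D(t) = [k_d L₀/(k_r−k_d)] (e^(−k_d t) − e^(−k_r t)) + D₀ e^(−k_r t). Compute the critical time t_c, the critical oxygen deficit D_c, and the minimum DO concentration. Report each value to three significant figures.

With k_r/k_d = 4.570 and 1 − D₀(k_r−k_d)/(k_d L₀) = 0.5960,
t_c = ln(4.570 × 0.5960) / (1.86 − 0.407) = ln(2.724) / 1.453 = 1.002/1.453 = 0.6896 d.
L(t_c) = L₀ e^(−k_d t_c) = 38.0 × 0.7553 = 28.70 mg/L, and at the critical point k_r D_c = k_d L, so D_c = (0.407/1.86) × 28.70 = 6.280 mg/L.
Minimum DO = C_s − D_c = 8.59 − 6.280 = 2.310 mg/L.

t_c ≈ 0.690 d; D_c ≈ 6.28 mg/L; min DO ≈ 2.31 mg/L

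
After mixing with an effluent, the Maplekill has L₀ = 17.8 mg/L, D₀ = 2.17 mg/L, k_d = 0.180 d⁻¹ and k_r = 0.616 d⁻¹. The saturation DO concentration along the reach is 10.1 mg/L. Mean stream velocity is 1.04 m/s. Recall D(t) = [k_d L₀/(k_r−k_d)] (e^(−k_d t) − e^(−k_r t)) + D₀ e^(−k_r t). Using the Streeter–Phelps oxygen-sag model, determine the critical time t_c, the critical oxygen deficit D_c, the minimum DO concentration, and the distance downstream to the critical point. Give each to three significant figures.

t_c ≈ 2.02 d; D_c ≈ 3.62 mg/L; min DO ≈ 6.48 mg/L; x_c ≈ 181 km

At the critical point dD/dt = 0, so k_d L₀ e^(−k_d t) = k_r D. Substituting D(t) from the Streeter–Phelps equation and solving for t gives
t_c = ln[(k_r/k_d)(1 − D₀(k_r−k_d)/(k_d L₀))] / (k_r−k_d).
Here k_r−k_d = 0.4360 d⁻¹ and 1 − D₀(k_r−k_d)/(k_d L₀) = 1 − 2.17×0.4360/(0.180×17.8) = 0.7047, so
t_c = ln(3.422 × 0.7047) / 0.4360 = 0.8803 / 0.4360 = 2.019 d.
D_c = (k_d/k_r) L₀ e^(−k_d t_c) = (0.180/0.616) × 17.8 × e^(−0.180×2.019) = 0.2922 × 17.8 × 0.6953 = 3.616 mg/L.
Minimum DO = C_s − D_c = 10.1 − 3.616 = 6.484 mg/L.
x_c = v t_c = 1.04 m/s × 2.019 d × 86400 s/d = 181400 m ≈ 181 km.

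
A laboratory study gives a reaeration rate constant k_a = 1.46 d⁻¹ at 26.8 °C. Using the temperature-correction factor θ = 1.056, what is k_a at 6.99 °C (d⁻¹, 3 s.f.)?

k_a(T₂) = k_a(T₁) · θ^(T₂−T₁) = 1.46 × 1.056^(6.99−26.8)
= 1.46 × 1.056^-19.8 = 1.46 × 0.3398 = 0.4961 d⁻¹.

k_a ≈ 0.496 d⁻¹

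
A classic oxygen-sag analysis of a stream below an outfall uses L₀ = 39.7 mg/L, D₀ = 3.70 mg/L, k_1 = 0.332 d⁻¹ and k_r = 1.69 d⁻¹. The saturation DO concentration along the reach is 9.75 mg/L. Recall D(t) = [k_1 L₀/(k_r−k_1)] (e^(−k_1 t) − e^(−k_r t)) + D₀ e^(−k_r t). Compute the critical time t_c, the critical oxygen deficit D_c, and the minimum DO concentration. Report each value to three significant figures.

t_c ≈ 0.845 d; D_c ≈ 5.89 mg/L; min DO ≈ 3.86 mg/L

At the critical point dD/dt = 0, so k_1 L₀ e^(−k_1 t) = k_r D. Substituting D(t) from the Streeter–Phelps equation and solving for t gives
t_c = ln[(k_r/k_1)(1 − D₀(k_r−k_1)/(k_1 L₀))] / (k_r−k_1).
Here k_r−k_1 = 1.358 d⁻¹ and 1 − D₀(k_r−k_1)/(k_1 L₀) = 1 − 3.70×1.358/(0.332×39.7) = 0.6188, so
t_c = ln(5.090 × 0.6188) / 1.358 = 1.147 / 1.358 = 0.8449 d.
D_c = (k_1/k_r) L₀ e^(−k_1 t_c) = (0.332/1.69) × 39.7 × e^(−0.332×0.8449) = 0.1964 × 39.7 × 0.7554 = 5.891 mg/L.
Minimum DO = C_s − D_c = 9.75 − 5.891 = 3.859 mg/L.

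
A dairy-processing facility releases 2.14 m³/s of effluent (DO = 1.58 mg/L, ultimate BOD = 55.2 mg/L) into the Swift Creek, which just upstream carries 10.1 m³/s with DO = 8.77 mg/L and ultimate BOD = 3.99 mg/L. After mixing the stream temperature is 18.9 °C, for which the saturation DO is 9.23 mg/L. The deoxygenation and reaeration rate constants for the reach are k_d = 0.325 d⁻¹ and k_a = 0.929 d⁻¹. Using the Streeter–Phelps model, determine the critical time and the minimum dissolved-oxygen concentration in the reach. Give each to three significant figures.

Mixed DO = (10.1×8.77 + 2.14×1.58)/(10.1+2.14) = 91.96/12.24 = 7.513 mg/L.
Mixed L₀ = (10.1×3.99 + 2.14×55.2)/(12.24) = 158.4/12.24 = 12.94 mg/L.
Initial deficit D₀ = C_s − DO₀ = 9.23 − 7.513 = 1.717 mg/L.
t_c = (1/0.6040) ln[(0.929/0.325)(1 − 1.717×0.6040/(0.325×12.94))] = 1.656 × ln(2.154) = 1.270 d.
D_c = (0.325/0.929) × 12.94 × e^(−0.325×1.270) = 0.3498 × 12.94 × 0.6618 = 2.997 mg/L.
Minimum DO = 9.23 − 2.997 = 6.233 mg/L.

t_c ≈ 1.27 d; minimum DO ≈ 6.23 mg/L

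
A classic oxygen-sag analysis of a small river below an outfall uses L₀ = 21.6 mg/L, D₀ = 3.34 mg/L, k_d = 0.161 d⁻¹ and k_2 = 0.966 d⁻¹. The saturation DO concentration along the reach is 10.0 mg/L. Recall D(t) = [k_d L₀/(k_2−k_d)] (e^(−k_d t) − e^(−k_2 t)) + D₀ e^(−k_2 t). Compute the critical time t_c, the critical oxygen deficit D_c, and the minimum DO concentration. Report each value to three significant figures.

At the critical point dD/dt = 0, so k_d L₀ e^(−k_d t) = k_2 D. Substituting D(t) from the Streeter–Phelps equation and solving for t gives
t_c = ln[(k_2/k_d)(1 − D₀(k_2−k_d)/(k_d L₀))] / (k_2−k_d).
Here k_2−k_d = 0.8050 d⁻¹ and 1 − D₀(k_2−k_d)/(k_d L₀) = 1 − 3.34×0.8050/(0.161×21.6) = 0.2269, so
t_c = ln(6.000 × 0.2269) / 0.8050 = 0.3083 / 0.8050 = 0.3830 d.
L(t_c) = L₀ e^(−k_d t_c) = 21.6 × 0.9402 = 20.31 mg/L, and at the critical point k_2 D_c = k_d L, so D_c = (0.161/0.966) × 20.31 = 3.385 mg/L.
Minimum DO = C_s − D_c = 10.0 − 3.385 = 6.615 mg/L.

t_c ≈ 0.383 d; D_c ≈ 3.38 mg/L; min DO ≈ 6.62 mg/L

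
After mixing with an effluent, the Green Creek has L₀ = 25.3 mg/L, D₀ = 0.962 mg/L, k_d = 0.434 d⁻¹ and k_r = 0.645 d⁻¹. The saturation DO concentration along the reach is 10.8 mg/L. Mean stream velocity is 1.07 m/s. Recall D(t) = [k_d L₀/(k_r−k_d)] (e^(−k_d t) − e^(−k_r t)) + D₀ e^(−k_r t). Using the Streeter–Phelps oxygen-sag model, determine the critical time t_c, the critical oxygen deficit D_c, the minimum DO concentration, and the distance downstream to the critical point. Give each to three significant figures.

With k_r/k_d = 1.486 and 1 − D₀(k_r−k_d)/(k_d L₀) = 0.9815,
t_c = ln(1.486 × 0.9815) / (0.645 − 0.434) = ln(1.459) / 0.2110 = 0.3775/0.2110 = 1.789 d.
L(t_c) = L₀ e^(−k_d t_c) = 25.3 × 0.4600 = 11.64 mg/L, and at the critical point k_r D_c = k_d L, so D_c = (0.434/0.645) × 11.64 = 7.831 mg/L.
Minimum DO = C_s − D_c = 10.8 − 7.831 = 2.969 mg/L.
x_c = v t_c = 1.07 m/s × 1.789 d × 86400 s/d = 165400 m ≈ 165 km.

t_c ≈ 1.79 d; D_c ≈ 7.83 mg/L; min DO ≈ 2.97 mg/L; x_c ≈ 165 km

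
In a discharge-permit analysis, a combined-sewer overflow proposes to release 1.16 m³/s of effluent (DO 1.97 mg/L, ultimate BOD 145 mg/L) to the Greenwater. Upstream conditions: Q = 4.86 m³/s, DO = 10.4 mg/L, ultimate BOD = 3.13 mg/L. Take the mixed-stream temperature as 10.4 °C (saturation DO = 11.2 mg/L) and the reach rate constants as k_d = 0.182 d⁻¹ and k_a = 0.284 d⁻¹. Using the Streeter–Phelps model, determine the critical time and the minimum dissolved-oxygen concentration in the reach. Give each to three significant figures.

t_c ≈ 3.92 d; minimum DO ≈ 1.63 mg/L

Mixed DO = (4.86×10.4 + 1.16×1.97)/(4.86+1.16) = 52.83/6.020 = 8.776 mg/L.
Mixed L₀ = (4.86×3.13 + 1.16×145)/(6.020) = 183.4/6.020 = 30.47 mg/L.
Initial deficit D₀ = C_s − DO₀ = 11.2 − 8.776 = 2.424 mg/L.
t_c = (1/0.1020) ln[(0.284/0.182)(1 − 2.424×0.1020/(0.182×30.47))] = 9.804 × ln(1.491) = 3.915 d.
D_c = (0.182/0.284) × 30.47 × e^(−0.182×3.915) = 0.6408 × 30.47 × 0.4904 = 9.575 mg/L.
Minimum DO = 11.2 − 9.575 = 1.625 mg/L.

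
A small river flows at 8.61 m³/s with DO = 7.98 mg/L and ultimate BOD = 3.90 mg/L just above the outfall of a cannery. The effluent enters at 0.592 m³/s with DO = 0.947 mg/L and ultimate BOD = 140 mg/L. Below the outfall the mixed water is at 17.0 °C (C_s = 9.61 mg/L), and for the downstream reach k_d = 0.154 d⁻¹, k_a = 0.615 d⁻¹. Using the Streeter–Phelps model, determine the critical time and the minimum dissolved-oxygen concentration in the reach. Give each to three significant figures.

Mixed DO = (8.61×7.98 + 0.592×0.947)/(8.61+0.592) = 69.27/9.202 = 7.528 mg/L.
Mixed L₀ = (8.61×3.90 + 0.592×140)/(9.202) = 116.5/9.202 = 12.66 mg/L.
Initial deficit D₀ = C_s − DO₀ = 9.61 − 7.528 = 2.082 mg/L.
t_c = (1/0.4610) ln[(0.615/0.154)(1 − 2.082×0.4610/(0.154×12.66))] = 2.169 × ln(2.026) = 1.532 d.
D_c = (0.154/0.615) × 12.66 × e^(−0.154×1.532) = 0.2504 × 12.66 × 0.7898 = 2.503 mg/L.
Minimum DO = 9.61 − 2.503 = 7.107 mg/L.

t_c ≈ 1.53 d; minimum DO ≈ 7.11 mg/L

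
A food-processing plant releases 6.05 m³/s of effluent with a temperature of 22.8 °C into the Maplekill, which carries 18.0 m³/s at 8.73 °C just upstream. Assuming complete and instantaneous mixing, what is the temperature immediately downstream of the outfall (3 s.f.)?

12.3 °C

Flow-weighted mixing: C = (Q_r C_r + Q_w C_w)/(Q_r + Q_w)
= (18.0×8.73 + 6.05×22.8)/(18.0 + 6.05) = 295.1/24.05 = 12.27 °C.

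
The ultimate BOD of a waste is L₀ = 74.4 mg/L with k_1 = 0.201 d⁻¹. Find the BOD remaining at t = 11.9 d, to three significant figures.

L ≈ 6.80 mg/L

L_t = L₀ e^(−k_1 t) = 74.4 × e^(−0.201×11.9) = 74.4 × 0.09146 = 6.804 mg/L.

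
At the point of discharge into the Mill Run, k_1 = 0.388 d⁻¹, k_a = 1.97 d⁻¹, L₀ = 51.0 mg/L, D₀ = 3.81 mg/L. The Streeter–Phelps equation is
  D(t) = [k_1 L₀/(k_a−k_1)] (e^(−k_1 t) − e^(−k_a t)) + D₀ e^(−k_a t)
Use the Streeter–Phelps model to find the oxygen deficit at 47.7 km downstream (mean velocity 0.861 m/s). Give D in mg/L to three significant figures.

Travel time t = x/v = 47.7 km / (0.861 m/s) = 47700 m / 0.861 m/s = 55400 s = 0.6412 d.
k_1 L₀/(k_a−k_1) = 0.388×51.0/(1.97−0.388) = 19.79/1.582 = 12.51 mg/L.
e^(−k_1 t) = e^(−0.388×0.6412) = 0.7797; e^(−k_a t) = e^(−1.97×0.6412) = 0.2828.
D = 12.51 × (0.7797 − 0.2828) + 3.81 × 0.2828 = 6.216 + 1.077 = 7.294 mg/L.

D ≈ 7.29 mg/L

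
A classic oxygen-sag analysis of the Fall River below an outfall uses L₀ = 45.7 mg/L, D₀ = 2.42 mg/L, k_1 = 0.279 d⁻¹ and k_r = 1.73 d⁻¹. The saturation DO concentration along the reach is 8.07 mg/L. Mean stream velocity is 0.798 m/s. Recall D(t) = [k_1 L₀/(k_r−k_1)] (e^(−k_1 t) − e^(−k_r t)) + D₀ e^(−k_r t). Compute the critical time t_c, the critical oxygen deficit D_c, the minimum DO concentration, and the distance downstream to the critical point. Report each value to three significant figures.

t_c ≈ 1.04 d; D_c ≈ 5.52 mg/L; min DO ≈ 2.55 mg/L; x_c ≈ 71.4 km

With k_r/k_1 = 6.201 and 1 − D₀(k_r−k_1)/(k_1 L₀) = 0.7246,
t_c = ln(6.201 × 0.7246) / (1.73 − 0.279) = ln(4.493) / 1.451 = 1.503/1.451 = 1.036 d.
L(t_c) = L₀ e^(−k_1 t_c) = 45.7 × 0.7491 = 34.23 mg/L, and at the critical point k_r D_c = k_1 L, so D_c = (0.279/1.73) × 34.23 = 5.521 mg/L.
Minimum DO = C_s − D_c = 8.07 − 5.521 = 2.549 mg/L.
x_c = v t_c = 0.798 m/s × 1.036 d × 86400 s/d = 71400 m ≈ 71.4 km.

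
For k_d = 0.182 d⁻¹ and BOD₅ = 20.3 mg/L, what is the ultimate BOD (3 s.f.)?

BOD₅ = L₀(1 − e^(−5k_d)) ⇒ L₀ = BOD₅ / (1 − e^(−5×0.182))
= 20.3 / (1 − 0.4025) = 20.3 / 0.5975 = 33.98 mg/L.

L₀ ≈ 34.0 mg/L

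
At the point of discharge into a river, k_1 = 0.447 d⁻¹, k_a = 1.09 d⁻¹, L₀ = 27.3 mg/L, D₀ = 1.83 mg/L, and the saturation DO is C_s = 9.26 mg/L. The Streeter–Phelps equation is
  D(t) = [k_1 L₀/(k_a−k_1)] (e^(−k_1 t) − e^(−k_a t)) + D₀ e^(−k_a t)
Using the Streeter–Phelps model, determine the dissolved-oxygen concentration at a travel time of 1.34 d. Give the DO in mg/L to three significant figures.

DO ≈ 2.81 mg/L

k_1 L₀/(k_a−k_1) = 0.447×27.3/(1.09−0.447) = 12.20/0.6430 = 18.98 mg/L.
e^(−k_1 t) = e^(−0.447×1.340) = 0.5494; e^(−k_a t) = e^(−1.09×1.340) = 0.2321.
D = 18.98 × (0.5494 − 0.2321) + 1.83 × 0.2321 = 6.021 + 0.4247 = 6.446 mg/L.
DO = C_s − D = 9.26 − 6.446 = 2.814 mg/L.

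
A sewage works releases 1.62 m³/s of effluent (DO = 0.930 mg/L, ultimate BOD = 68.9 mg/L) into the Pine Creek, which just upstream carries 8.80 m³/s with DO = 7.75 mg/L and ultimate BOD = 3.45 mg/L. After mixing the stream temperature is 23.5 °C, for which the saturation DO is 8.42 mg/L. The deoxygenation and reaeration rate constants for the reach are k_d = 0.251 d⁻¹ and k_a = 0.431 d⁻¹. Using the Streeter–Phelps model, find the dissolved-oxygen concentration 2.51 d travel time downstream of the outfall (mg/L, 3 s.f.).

DO ≈ 4.15 mg/L

Mixed DO = (8.80×7.75 + 1.62×0.930)/(8.80+1.62) = 69.71/10.42 = 6.690 mg/L.
Mixed L₀ = (8.80×3.45 + 1.62×68.9)/(10.42) = 142.0/10.42 = 13.63 mg/L.
Initial deficit D₀ = C_s − DO₀ = 8.42 − 6.690 = 1.730 mg/L.
D(2.51) = [0.251×13.63/(0.431−0.251)](e^(−0.251×2.51) − e^(−0.431×2.51)) + 1.730 e^(−0.431×2.51)
= 19.00 × (0.5326 − 0.3390) + 1.730 × 0.3390 = 4.265 mg/L.
DO = 8.42 − 4.265 = 4.155 mg/L.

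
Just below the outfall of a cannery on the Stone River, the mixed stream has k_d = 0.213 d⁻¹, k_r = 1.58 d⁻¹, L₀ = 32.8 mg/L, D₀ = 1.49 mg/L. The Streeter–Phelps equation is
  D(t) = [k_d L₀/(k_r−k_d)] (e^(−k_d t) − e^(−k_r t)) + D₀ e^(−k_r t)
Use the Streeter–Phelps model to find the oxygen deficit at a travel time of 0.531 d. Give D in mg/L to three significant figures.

k_d L₀/(k_r−k_d) = 0.213×32.8/(1.58−0.213) = 6.986/1.367 = 5.111 mg/L.
e^(−k_d t) = e^(−0.213×0.5310) = 0.8931; e^(−k_r t) = e^(−1.58×0.5310) = 0.4322.
D = 5.111 × (0.8931 − 0.4322) + 1.49 × 0.4322 = 2.356 + 0.6439 = 2.999 mg/L.

D ≈ 3.00 mg/L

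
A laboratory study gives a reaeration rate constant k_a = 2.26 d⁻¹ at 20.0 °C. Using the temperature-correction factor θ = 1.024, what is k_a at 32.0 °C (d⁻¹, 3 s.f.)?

k_a(T₂) = k_a(T₁) · θ^(T₂−T₁) = 2.26 × 1.024^(32.0−20.0)
= 2.26 × 1.024^12.0 = 2.26 × 1.329 = 3.004 d⁻¹.

k_a ≈ 3.00 d⁻¹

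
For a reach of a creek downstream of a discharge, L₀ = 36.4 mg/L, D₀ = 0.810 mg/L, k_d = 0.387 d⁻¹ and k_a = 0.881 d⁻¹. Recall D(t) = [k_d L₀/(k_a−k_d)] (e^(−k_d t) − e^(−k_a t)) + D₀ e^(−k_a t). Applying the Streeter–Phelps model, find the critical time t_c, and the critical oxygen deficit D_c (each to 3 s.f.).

At the critical point dD/dt = 0, so k_d L₀ e^(−k_d t) = k_a D. Substituting D(t) from the Streeter–Phelps equation and solving for t gives
t_c = ln[(k_a/k_d)(1 − D₀(k_a−k_d)/(k_d L₀))] / (k_a−k_d).
Here k_a−k_d = 0.4940 d⁻¹ and 1 − D₀(k_a−k_d)/(k_d L₀) = 1 − 0.810×0.4940/(0.387×36.4) = 0.9716, so
t_c = ln(2.276 × 0.9716) / 0.4940 = 0.7938 / 0.4940 = 1.607 d.
L(t_c) = L₀ e^(−k_d t_c) = 36.4 × 0.5369 = 19.54 mg/L, and at the critical point k_a D_c = k_d L, so D_c = (0.387/0.881) × 19.54 = 8.585 mg/L.

t_c ≈ 1.61 d; D_c ≈ 8.59 mg/L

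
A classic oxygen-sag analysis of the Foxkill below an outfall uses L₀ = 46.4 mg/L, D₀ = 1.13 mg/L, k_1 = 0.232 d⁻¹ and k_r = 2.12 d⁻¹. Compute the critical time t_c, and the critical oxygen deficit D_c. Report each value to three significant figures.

t_c ≈ 1.05 d; D_c ≈ 3.98 mg/L

With k_r/k_1 = 9.138 and 1 − D₀(k_r−k_1)/(k_1 L₀) = 0.8018,
t_c = ln(9.138 × 0.8018) / (2.12 − 0.232) = ln(7.327) / 1.888 = 1.992/1.888 = 1.055 d.
D_c = (k_1/k_r) L₀ e^(−k_1 t_c) = (0.232/2.12) × 46.4 × e^(−0.232×1.055) = 0.1094 × 46.4 × 0.7829 = 3.975 mg/L.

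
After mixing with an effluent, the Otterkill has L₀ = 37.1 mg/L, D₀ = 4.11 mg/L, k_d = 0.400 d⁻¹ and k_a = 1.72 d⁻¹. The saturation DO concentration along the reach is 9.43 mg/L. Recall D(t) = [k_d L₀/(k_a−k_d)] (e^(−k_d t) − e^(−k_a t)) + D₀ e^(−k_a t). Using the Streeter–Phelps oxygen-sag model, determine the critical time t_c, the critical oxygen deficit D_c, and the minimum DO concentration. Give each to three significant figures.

t_c ≈ 0.760 d; D_c ≈ 6.37 mg/L; min DO ≈ 3.06 mg/L

With k_a/k_d = 4.300 and 1 − D₀(k_a−k_d)/(k_d L₀) = 0.6344,
t_c = ln(4.300 × 0.6344) / (1.72 − 0.400) = ln(2.728) / 1.320 = 1.004/1.320 = 0.7603 d.
L(t_c) = L₀ e^(−k_d t_c) = 37.1 × 0.7378 = 27.37 mg/L, and at the critical point k_a D_c = k_d L, so D_c = (0.400/1.72) × 27.37 = 6.365 mg/L.
Minimum DO = C_s − D_c = 9.43 − 6.365 = 3.065 mg/L.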